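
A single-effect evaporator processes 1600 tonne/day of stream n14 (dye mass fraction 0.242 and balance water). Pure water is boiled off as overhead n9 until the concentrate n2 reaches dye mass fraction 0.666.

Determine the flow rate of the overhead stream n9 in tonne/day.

dye is conserved: 1600×0.242 = 387.2 tonne/day all reports to the concentrate.
Concentrate = 387.2/(target fraction) = 581.38 tonne/day.
Overhead = 1600 − 581.38 = 1018.6 tonne/day.

1019 tonne/day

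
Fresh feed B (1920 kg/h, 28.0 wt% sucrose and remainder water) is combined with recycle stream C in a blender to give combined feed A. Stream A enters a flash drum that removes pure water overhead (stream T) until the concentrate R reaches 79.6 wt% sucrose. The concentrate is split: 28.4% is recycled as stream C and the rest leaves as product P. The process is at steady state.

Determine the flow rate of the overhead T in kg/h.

1245 kg/h

Overall sucrose balance (none leaves overhead): sucrose in fresh feed = sucrose in product, i.e. 1920×0.280 = (1−0.284)·R·0.796.
R = 537.6/(0.796×0.716) = 943.26 kg/h.
Recycle C = 0.284×943.26 = 267.89 kg/h.
Combined feed A = 1920 + 267.89 = 2187.9 kg/h.
Overhead T = A − R = 2187.9 − 943.26 = 1244.6 kg/h.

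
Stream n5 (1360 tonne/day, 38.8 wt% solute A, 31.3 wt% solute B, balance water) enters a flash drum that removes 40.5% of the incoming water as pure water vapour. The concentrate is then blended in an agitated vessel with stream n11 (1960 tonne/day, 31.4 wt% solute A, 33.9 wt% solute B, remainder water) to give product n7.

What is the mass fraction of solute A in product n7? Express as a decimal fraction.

0.3623

Vapour removed = 0.405×0.299×1360 = 164.69 tonne/day; concentrate = 1195.3 tonne/day.
solute A reaching the mixer = 527.68 (from concentrate) + 1960×0.314 = 1143.1 tonne/day.
Product flow = 1195.3 + 1960 = 3155.3 tonne/day; solute A fraction = 0.3623.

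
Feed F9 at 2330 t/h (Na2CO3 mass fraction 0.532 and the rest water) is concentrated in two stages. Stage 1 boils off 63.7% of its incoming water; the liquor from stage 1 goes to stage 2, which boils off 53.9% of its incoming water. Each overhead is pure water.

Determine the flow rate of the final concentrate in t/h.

water in feed = 2330×0.468 = 1090.4 t/h.
After stage 1: water left = (1−0.637)×1090.4 = 395.83; stream total = 1635.4 t/h.
After stage 2: water left = (1−0.539)×395.83 = 182.48; final concentrate = 1422 t/h.

1422 t/h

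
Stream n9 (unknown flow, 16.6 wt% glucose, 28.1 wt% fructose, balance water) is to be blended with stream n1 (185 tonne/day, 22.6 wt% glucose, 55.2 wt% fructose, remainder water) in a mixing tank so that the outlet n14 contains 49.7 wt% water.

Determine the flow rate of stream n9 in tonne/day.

Let n9 be the unknown flow. Total out = 185 + n9.
water balance: 41.07 + 0.553·n9 = 0.497·(185 + n9)
(0.553 − 0.497)·n9 = 0.497×185 − 41.07 = 50.875
n9 = 50.875 / 0.056 = 908.48 tonne/day

908.5 tonne/day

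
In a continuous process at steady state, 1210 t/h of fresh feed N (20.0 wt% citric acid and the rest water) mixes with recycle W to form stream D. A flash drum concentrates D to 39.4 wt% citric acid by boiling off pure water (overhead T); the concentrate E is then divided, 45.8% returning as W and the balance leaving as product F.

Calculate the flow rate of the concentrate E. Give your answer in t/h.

Overall citric acid balance (none leaves overhead): citric acid in fresh feed = citric acid in product, i.e. 1210×0.200 = (1−0.458)·E·0.394.
E = 242/(0.394×0.542) = 1133.2 t/h.

1133 t/h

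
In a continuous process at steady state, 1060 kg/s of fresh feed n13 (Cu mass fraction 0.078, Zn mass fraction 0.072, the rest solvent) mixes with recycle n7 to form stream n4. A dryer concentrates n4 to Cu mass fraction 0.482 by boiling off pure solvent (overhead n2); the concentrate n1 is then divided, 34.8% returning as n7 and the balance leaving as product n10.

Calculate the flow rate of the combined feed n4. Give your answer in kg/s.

1152 kg/s

Overall Cu balance (none leaves overhead): Cu in fresh feed = Cu in product, i.e. 1060×0.078 = (1−0.348)·n1·0.482.
n1 = 82.68/(0.482×0.652) = 263.09 kg/s.
Recycle n7 = 0.348×263.09 = 91.556 kg/s.
Combined feed n4 = 1060 + 91.556 = 1151.6 kg/s.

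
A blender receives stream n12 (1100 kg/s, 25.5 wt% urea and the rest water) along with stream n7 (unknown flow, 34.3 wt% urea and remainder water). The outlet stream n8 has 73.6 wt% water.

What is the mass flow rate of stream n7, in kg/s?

125.3 kg/s

Let n7 be the unknown flow. Total out = 1100 + n7.
water balance: 819.5 + 0.657·n7 = 0.736·(1100 + n7)
(0.657 − 0.736)·n7 = 0.736×1100 − 819.5 = -9.9
n7 = -9.9 / -0.079 = 125.32 kg/s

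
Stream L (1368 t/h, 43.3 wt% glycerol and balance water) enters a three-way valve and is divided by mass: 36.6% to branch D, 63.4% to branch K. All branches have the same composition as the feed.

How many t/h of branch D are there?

500.7 t/h

Branch D flow = 0.366×1368 = 500.69 t/h.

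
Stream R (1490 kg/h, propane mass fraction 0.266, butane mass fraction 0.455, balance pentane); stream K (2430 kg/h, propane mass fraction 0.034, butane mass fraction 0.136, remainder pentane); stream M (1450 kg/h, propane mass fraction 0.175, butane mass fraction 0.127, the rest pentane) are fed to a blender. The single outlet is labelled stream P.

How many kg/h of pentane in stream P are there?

pentane out = pentane in = 1490×0.279 + 2430×0.830 + 1450×0.698 = 3444.7 kg/h.

3445 kg/h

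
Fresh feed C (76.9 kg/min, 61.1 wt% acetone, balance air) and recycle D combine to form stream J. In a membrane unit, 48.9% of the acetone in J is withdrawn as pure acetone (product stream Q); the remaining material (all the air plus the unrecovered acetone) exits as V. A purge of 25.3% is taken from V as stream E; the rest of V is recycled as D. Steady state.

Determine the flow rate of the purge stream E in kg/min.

39.74 kg/min

air enters only via C and leaves only via the purge: 76.9×0.389 = 0.253×(air in V), and the membrane unit passes all air, so air in J = air in V = 118.24 kg/min.
acetone in J: m_A = 76.9×0.611 + (1−0.253)·(1−0.489)·m_A, so m_A = 46.986/0.6183 = 75.994 kg/min.
V = (1−0.489)×75.994 + 118.24 = 157.07 kg/min.
Purge E = 0.253×157.07 = 39.739 kg/min.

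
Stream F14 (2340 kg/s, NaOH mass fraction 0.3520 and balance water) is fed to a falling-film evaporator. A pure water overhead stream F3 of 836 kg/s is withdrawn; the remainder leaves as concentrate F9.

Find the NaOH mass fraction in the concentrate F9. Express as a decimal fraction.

0.5477

NaOH is not removed: 2340×0.352 = 823.68 kg/s of NaOH enters F9.
Concentrate = 2340 − 836 = 1504 kg/s.
Mass fraction = 823.68/1504 = 0.5477.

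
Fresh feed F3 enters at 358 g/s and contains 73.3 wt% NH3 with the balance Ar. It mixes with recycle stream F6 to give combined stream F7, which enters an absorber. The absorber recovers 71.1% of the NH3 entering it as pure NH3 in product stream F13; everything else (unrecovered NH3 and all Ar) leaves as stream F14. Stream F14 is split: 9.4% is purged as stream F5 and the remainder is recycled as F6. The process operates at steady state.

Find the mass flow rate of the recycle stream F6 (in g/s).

1014 g/s

Ar enters only via F3 and leaves only via the purge: 358×0.267 = 0.094×(Ar in F14), and the absorber passes all Ar, so Ar in F7 = Ar in F14 = 1016.9 g/s.
NH3 in F7: m_A = 358×0.733 + (1−0.094)·(1−0.711)·m_A, so m_A = 262.41/0.7382 = 355.49 g/s.
F14 = (1−0.711)×355.49 + 1016.9 = 1119.6 g/s.
Recycle F6 = (1−0.094)×1119.6 = 1014.4 g/s.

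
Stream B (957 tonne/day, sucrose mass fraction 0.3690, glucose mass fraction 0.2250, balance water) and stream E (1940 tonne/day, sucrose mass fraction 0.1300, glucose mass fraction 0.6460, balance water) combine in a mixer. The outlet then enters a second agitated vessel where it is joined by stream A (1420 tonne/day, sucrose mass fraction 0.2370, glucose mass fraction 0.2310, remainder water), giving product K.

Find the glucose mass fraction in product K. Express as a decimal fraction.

Overall, product flow = 4317 tonne/day.
glucose in = 957×0.225 + 1940×0.646 + 1420×0.231 = 1796.6 tonne/day.
glucose fraction in K = 0.4162.

0.4162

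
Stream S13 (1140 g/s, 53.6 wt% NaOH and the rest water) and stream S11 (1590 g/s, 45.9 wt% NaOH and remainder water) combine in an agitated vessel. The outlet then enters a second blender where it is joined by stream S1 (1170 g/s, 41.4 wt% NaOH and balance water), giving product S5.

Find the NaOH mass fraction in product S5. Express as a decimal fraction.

0.4680

Overall, product flow = 3900 g/s.
NaOH in = 1140×0.536 + 1590×0.459 + 1170×0.414 = 1825.2 g/s.
NaOH fraction in S5 = 0.4680.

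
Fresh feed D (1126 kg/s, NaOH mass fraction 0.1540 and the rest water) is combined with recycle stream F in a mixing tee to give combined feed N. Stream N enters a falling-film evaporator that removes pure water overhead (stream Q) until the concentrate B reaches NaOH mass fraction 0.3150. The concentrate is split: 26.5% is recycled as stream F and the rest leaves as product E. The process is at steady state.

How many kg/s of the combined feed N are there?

1324 kg/s

Overall NaOH balance (none leaves overhead): NaOH in fresh feed = NaOH in product, i.e. 1126×0.154 = (1−0.265)·B·0.315.
B = 173.4/(0.315×0.735) = 748.96 kg/s.
Recycle F = 0.265×748.96 = 198.48 kg/s.
Combined feed N = 1126 + 198.48 = 1324.5 kg/s.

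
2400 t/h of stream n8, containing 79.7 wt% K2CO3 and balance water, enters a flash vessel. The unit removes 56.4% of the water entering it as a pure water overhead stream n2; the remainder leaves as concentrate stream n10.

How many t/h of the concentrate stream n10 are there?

2125 t/h

water entering = 2400×0.203 = 487.2 t/h; overhead removed = 0.564×487.2 = 274.78 t/h.
Concentrate = 2400 − 274.78 = 2125.2 t/h.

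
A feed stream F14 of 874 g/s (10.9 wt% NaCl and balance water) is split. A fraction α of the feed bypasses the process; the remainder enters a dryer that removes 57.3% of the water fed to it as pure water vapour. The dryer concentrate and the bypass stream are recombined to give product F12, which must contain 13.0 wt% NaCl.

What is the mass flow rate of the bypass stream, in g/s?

597.5 g/s

All 874×0.109 = 95.266 g/s of NaCl reaches F12, so F12 = 95.266/0.130 = 732.82 g/s and vapour = 141.18 g/s.
The evaporator receives (1−α)·874 of feed at 0.891 water and removes 0.573 of that water:
0.573×0.891×(1−α)×874 = 141.18
(1−α) = 141.18/446.21 = 0.3164;  α = 0.6836.
Bypass flow = 0.6836×874 = 597.46 g/s.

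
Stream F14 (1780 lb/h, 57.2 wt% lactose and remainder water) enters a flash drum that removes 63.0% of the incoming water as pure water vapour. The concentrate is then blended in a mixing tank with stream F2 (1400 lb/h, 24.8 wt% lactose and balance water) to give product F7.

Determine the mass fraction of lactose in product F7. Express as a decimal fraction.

0.506

Vapour removed = 0.630×0.428×1780 = 479.96 lb/h; concentrate = 1300 lb/h.
lactose reaching the mixer = 1018.2 (from concentrate) + 1400×0.248 = 1365.4 lb/h.
Product flow = 1300 + 1400 = 2700 lb/h; lactose fraction = 0.506.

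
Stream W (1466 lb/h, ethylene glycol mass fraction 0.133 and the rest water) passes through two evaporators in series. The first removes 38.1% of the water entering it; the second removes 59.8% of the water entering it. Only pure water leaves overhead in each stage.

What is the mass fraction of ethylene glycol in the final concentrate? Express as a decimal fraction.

water in feed = 1466×0.867 = 1271 lb/h.
After stage 1: water left = (1−0.381)×1271 = 786.76; stream total = 981.74 lb/h.
After stage 2: water left = (1−0.598)×786.76 = 316.28; final concentrate = 511.26 lb/h.
ethylene glycol fraction = 194.98/511.26 = 0.381.

0.381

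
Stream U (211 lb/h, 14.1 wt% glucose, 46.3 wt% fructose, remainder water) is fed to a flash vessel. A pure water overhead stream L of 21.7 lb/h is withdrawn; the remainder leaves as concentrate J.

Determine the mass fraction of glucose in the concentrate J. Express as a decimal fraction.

0.1572

glucose is not removed: 211×0.141 = 29.751 lb/h of glucose enters J.
Concentrate = 211 − 21.7 = 189.3 lb/h.
Mass fraction = 29.751/189.3 = 0.1572.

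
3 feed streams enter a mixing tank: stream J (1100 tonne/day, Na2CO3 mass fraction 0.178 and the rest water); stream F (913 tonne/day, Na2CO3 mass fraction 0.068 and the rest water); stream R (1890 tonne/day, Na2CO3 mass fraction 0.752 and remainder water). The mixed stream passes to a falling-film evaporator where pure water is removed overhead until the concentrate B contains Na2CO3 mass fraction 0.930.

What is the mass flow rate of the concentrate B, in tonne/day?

Na2CO3 entering = 1100×0.178 + 913×0.068 + 1890×0.752 = 1679.2 tonne/day.
All Na2CO3 reports to B, so B = 1679.2/0.930 = 1805.6 tonne/day.

1806 tonne/day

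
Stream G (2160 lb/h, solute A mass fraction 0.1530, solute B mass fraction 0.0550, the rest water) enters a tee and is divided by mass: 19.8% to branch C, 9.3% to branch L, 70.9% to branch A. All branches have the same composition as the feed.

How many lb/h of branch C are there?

Branch C flow = 0.198×2160 = 427.68 lb/h.

427.7 lb/h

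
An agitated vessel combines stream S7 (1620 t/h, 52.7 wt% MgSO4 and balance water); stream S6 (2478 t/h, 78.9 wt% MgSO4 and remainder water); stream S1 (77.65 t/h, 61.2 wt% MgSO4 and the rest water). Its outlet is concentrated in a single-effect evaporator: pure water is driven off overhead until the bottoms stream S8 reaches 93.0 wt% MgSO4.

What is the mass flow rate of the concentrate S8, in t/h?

MgSO4 entering = 1620×0.527 + 2478×0.789 + 77.65×0.612 = 2856.4 t/h.
All MgSO4 reports to S8, so S8 = 2856.4/0.930 = 3071.4 t/h.

3071 t/h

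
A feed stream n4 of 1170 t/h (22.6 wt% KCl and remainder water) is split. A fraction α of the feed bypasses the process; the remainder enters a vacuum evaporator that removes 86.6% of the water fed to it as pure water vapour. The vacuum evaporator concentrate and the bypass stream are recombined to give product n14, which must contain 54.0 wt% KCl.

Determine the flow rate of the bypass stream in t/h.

All 1170×0.226 = 264.42 t/h of KCl reaches n14, so n14 = 264.42/0.540 = 489.67 t/h and vapour = 680.33 t/h.
The evaporator receives (1−α)·1170 of feed at 0.774 water and removes 0.866 of that water:
0.866×0.774×(1−α)×1170 = 680.33
(1−α) = 680.33/784.23 = 0.8675;  α = 0.1325.
Bypass flow = 0.1325×1170 = 155.01 t/h.

155 t/h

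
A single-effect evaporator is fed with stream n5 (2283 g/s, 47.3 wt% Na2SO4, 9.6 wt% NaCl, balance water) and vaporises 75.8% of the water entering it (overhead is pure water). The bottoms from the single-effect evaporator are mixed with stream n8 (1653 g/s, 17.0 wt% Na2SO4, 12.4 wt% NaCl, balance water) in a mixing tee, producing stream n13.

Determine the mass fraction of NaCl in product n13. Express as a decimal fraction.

Vapour removed = 0.758×0.431×2283 = 745.85 g/s; concentrate = 1537.1 g/s.
NaCl reaching the mixer = 219.17 (from concentrate) + 1653×0.124 = 424.14 g/s.
Product flow = 1537.1 + 1653 = 3190.1 g/s; NaCl fraction = 0.133.

0.133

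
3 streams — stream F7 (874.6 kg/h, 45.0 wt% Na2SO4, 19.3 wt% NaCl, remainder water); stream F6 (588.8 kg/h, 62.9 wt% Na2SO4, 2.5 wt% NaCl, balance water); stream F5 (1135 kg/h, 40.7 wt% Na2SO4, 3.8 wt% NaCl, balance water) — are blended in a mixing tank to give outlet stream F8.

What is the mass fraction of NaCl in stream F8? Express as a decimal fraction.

0.0872

Total flow out = 874.6 + 588.8 + 1135 = 2598.4 kg/h.
NaCl in = 874.6×0.193 + 588.8×0.025 + 1135×0.038 = 226.65 kg/h.
NaCl mass fraction in F8 = 226.65/2598.4 = 0.0872.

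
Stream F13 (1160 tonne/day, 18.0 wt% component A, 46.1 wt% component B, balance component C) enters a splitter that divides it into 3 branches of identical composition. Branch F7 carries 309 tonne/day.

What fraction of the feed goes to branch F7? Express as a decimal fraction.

0.266

Fraction to F7 = 309/1160 = 0.2664.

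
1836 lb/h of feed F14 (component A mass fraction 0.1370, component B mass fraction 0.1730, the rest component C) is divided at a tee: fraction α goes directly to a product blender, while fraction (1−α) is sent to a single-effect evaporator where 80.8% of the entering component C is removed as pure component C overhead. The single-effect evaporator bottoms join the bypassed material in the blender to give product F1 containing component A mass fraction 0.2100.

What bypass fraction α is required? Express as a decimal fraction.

All 1836×0.137 = 251.53 lb/h of component A reaches F1, so F1 = 251.53/0.210 = 1197.8 lb/h and vapour = 638.23 lb/h.
The evaporator receives (1−α)·1836 of feed at 0.690 component C and removes 0.808 of that component C:
0.808×0.690×(1−α)×1836 = 638.23
(1−α) = 638.23/1023.6 = 0.6235;  α = 0.3765.

0.376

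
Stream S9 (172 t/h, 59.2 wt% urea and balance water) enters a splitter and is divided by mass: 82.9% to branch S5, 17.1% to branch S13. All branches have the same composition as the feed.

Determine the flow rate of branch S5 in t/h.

Branch S5 flow = 0.829×172 = 142.59 t/h.

142.6 t/h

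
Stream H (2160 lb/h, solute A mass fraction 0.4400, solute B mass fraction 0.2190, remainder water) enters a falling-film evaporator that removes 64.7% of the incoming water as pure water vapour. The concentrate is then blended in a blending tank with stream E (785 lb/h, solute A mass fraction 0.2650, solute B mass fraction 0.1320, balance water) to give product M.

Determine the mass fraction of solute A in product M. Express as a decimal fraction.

0.4693

Vapour removed = 0.647×0.341×2160 = 476.55 lb/h; concentrate = 1683.4 lb/h.
solute A reaching the mixer = 950.4 (from concentrate) + 785×0.265 = 1158.4 lb/h.
Product flow = 1683.4 + 785 = 2468.4 lb/h; solute A fraction = 0.4693.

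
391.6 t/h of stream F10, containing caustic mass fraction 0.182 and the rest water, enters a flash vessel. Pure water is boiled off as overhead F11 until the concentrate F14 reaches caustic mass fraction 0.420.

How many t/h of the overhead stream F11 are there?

221.9 t/h

caustic is conserved: 391.6×0.182 = 71.271 t/h all reports to the concentrate.
Concentrate = 71.271/(target fraction) = 169.69 t/h.
Overhead = 391.6 − 169.69 = 221.91 t/h.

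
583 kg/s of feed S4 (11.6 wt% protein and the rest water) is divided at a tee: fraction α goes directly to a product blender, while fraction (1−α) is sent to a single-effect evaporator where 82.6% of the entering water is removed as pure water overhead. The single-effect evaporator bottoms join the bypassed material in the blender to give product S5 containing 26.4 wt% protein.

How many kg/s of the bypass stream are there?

135.4 kg/s

All 583×0.116 = 67.628 kg/s of protein reaches S5, so S5 = 67.628/0.264 = 256.17 kg/s and vapour = 326.83 kg/s.
The evaporator receives (1−α)·583 of feed at 0.884 water and removes 0.826 of that water:
0.826×0.884×(1−α)×583 = 326.83
(1−α) = 326.83/425.7 = 0.7678;  α = 0.2322.
Bypass flow = 0.2322×583 = 135.4 kg/s.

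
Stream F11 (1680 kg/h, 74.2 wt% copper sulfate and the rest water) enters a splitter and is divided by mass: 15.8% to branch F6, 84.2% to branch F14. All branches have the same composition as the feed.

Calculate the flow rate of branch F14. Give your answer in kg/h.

1415 kg/h

Branch F14 flow = 0.842×1680 = 1414.6 kg/h.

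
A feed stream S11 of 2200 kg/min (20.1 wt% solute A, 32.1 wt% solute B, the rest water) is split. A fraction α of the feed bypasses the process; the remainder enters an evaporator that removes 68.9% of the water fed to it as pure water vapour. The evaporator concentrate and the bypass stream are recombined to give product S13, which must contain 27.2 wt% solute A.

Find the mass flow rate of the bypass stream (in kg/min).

All 2200×0.201 = 442.2 kg/min of solute A reaches S13, so S13 = 442.2/0.272 = 1625.7 kg/min and vapour = 574.26 kg/min.
The evaporator receives (1−α)·2200 of feed at 0.478 water and removes 0.689 of that water:
0.689×0.478×(1−α)×2200 = 574.26
(1−α) = 574.26/724.55 = 0.7926;  α = 0.2074.
Bypass flow = 0.2074×2200 = 456.33 kg/min.

456.3 kg/min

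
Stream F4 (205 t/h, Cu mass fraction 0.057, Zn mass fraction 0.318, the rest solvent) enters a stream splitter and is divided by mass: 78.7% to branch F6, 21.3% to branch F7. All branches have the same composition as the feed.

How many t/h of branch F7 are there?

Branch F7 flow = 0.213×205 = 43.665 t/h.

43.66 t/h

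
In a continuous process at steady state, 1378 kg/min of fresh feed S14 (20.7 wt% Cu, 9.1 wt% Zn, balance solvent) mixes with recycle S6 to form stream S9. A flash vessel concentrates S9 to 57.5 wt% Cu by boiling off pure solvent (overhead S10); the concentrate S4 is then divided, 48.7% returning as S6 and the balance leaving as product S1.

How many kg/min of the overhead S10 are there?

Overall Cu balance (none leaves overhead): Cu in fresh feed = Cu in product, i.e. 1378×0.207 = (1−0.487)·S4·0.575.
S4 = 285.25/(0.575×0.513) = 967.02 kg/min.
Recycle S6 = 0.487×967.02 = 470.94 kg/min.
Combined feed S9 = 1378 + 470.94 = 1848.9 kg/min.
Overhead S10 = S9 − S4 = 1848.9 − 967.02 = 881.92 kg/min.

881.9 kg/min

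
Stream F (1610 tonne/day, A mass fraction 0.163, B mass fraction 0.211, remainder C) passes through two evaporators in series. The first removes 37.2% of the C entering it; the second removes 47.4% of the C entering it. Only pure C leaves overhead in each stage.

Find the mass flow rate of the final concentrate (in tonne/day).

C in feed = 1610×0.626 = 1007.9 tonne/day.
After stage 1: C left = (1−0.372)×1007.9 = 632.94; stream total = 1235.1 tonne/day.
After stage 2: C left = (1−0.474)×632.94 = 332.92; final concentrate = 935.06 tonne/day.

935.1 tonne/day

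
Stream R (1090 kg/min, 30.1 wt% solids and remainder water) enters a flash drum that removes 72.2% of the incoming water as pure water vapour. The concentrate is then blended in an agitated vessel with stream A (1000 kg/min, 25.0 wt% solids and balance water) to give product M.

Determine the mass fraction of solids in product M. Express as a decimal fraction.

Vapour removed = 0.722×0.699×1090 = 550.1 kg/min; concentrate = 539.9 kg/min.
solids reaching the mixer = 328.09 (from concentrate) + 1000×0.250 = 578.09 kg/min.
Product flow = 539.9 + 1000 = 1539.9 kg/min; solids fraction = 0.375.

0.375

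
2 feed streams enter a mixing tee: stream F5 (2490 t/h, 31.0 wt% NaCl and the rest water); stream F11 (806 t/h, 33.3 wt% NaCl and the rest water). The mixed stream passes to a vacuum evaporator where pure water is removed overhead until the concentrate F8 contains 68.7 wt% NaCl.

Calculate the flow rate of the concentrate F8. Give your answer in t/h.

NaCl entering = 2490×0.310 + 806×0.333 = 1040.3 t/h.
All NaCl reports to F8, so F8 = 1040.3/0.687 = 1514.3 t/h.

1514 t/h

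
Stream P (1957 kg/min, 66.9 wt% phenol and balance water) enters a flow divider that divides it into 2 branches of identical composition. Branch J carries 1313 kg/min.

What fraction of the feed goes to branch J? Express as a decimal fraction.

0.671

Fraction to J = 1313/1957 = 0.6709.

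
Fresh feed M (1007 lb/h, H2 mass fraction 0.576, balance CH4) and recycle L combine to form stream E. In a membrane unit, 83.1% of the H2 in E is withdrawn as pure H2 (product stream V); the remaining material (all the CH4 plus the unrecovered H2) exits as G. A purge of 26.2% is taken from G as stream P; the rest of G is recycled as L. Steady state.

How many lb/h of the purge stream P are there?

456.3 lb/h

CH4 enters only via M and leaves only via the purge: 1007×0.424 = 0.262×(CH4 in G), and the membrane unit passes all CH4, so CH4 in E = CH4 in G = 1629.6 lb/h.
H2 in E: m_A = 1007×0.576 + (1−0.262)·(1−0.831)·m_A, so m_A = 580.03/0.8753 = 662.68 lb/h.
G = (1−0.831)×662.68 + 1629.6 = 1741.6 lb/h.
Purge P = 0.262×1741.6 = 456.31 lb/h.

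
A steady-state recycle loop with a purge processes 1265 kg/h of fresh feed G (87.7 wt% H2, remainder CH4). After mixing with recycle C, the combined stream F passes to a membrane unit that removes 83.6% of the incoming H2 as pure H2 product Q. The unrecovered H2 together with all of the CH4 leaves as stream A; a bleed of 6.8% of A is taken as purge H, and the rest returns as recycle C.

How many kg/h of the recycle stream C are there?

2333 kg/h

CH4 enters only via G and leaves only via the purge: 1265×0.123 = 0.068×(CH4 in A), and the membrane unit passes all CH4, so CH4 in F = CH4 in A = 2288.2 kg/h.
H2 in F: m_A = 1265×0.877 + (1−0.068)·(1−0.836)·m_A, so m_A = 1109.4/0.8472 = 1309.6 kg/h.
A = (1−0.836)×1309.6 + 2288.2 = 2502.9 kg/h.
Recycle C = (1−0.068)×2502.9 = 2332.7 kg/h.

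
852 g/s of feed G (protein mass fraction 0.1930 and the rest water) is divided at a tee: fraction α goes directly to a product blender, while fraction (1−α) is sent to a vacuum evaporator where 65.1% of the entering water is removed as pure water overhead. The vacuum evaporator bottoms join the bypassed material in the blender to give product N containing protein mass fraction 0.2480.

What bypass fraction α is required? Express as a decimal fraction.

0.578

All 852×0.193 = 164.44 g/s of protein reaches N, so N = 164.44/0.248 = 663.05 g/s and vapour = 188.95 g/s.
The evaporator receives (1−α)·852 of feed at 0.807 water and removes 0.651 of that water:
0.651×0.807×(1−α)×852 = 188.95
(1−α) = 188.95/447.6 = 0.4221;  α = 0.5779.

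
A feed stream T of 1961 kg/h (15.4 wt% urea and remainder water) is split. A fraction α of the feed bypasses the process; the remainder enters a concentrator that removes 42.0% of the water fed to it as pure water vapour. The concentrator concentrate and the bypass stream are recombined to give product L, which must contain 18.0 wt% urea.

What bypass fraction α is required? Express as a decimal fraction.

All 1961×0.154 = 301.99 kg/h of urea reaches L, so L = 301.99/0.180 = 1677.7 kg/h and vapour = 283.26 kg/h.
The evaporator receives (1−α)·1961 of feed at 0.846 water and removes 0.420 of that water:
0.420×0.846×(1−α)×1961 = 283.26
(1−α) = 283.26/696.78 = 0.4065;  α = 0.5935.

0.593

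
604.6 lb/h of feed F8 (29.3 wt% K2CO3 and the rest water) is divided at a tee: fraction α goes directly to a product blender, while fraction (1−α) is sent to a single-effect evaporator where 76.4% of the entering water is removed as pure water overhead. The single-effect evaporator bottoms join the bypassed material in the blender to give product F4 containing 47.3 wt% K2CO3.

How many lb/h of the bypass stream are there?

All 604.6×0.293 = 177.15 lb/h of K2CO3 reaches F4, so F4 = 177.15/0.473 = 374.52 lb/h and vapour = 230.08 lb/h.
The evaporator receives (1−α)·604.6 of feed at 0.707 water and removes 0.764 of that water:
0.764×0.707×(1−α)×604.6 = 230.08
(1−α) = 230.08/326.57 = 0.7045;  α = 0.2955.
Bypass flow = 0.2955×604.6 = 178.64 lb/h.

178.6 lb/h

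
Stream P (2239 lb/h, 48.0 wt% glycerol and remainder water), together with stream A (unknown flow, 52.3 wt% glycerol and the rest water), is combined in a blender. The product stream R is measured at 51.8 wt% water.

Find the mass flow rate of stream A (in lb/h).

Let A be the unknown flow. Total out = 2239 + A.
water balance: 1164.3 + 0.477·A = 0.518·(2239 + A)
(0.477 − 0.518)·A = 0.518×2239 − 1164.3 = -4.478
A = -4.478 / -0.041 = 109.22 lb/h

109.2 lb/h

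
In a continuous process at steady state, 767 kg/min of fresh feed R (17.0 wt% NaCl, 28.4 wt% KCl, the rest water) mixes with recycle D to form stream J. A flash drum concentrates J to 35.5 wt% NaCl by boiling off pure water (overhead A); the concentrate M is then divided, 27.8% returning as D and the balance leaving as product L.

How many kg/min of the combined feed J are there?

908.4 kg/min

Overall NaCl balance (none leaves overhead): NaCl in fresh feed = NaCl in product, i.e. 767×0.170 = (1−0.278)·M·0.355.
M = 130.39/(0.355×0.722) = 508.72 kg/min.
Recycle D = 0.278×508.72 = 141.42 kg/min.
Combined feed J = 767 + 141.42 = 908.42 kg/min.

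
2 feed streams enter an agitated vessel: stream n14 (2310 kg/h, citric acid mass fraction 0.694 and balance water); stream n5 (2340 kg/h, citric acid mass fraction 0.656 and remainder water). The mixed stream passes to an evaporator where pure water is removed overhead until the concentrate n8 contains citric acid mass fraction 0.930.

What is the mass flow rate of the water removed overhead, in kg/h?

citric acid entering = 2310×0.694 + 2340×0.656 = 3138.2 kg/h.
All citric acid reports to n8, so n8 = 3138.2/0.930 = 3374.4 kg/h.
Total feed = 4650 kg/h; overhead = 4650 − 3374.4 = 1275.6 kg/h.

1276 kg/h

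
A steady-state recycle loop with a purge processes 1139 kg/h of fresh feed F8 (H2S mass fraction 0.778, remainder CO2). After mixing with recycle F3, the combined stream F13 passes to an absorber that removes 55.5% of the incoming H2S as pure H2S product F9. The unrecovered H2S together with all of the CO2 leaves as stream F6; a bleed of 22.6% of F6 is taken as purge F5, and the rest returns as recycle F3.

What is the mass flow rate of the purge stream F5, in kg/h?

CO2 enters only via F8 and leaves only via the purge: 1139×0.222 = 0.226×(CO2 in F6), and the absorber passes all CO2, so CO2 in F13 = CO2 in F6 = 1118.8 kg/h.
H2S in F13: m_A = 1139×0.778 + (1−0.226)·(1−0.555)·m_A, so m_A = 886.14/0.6556 = 1351.7 kg/h.
F6 = (1−0.555)×1351.7 + 1118.8 = 1720.4 kg/h.
Purge F5 = 0.226×1720.4 = 388.8 kg/h.

388.8 kg/h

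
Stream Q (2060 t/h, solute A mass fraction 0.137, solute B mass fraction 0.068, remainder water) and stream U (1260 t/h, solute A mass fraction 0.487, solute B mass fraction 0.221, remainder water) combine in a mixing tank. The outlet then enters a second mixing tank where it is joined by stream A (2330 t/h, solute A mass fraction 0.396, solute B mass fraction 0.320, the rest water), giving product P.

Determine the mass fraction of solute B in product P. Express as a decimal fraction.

0.206

Overall, product flow = 5650 t/h.
solute B in = 2060×0.068 + 1260×0.221 + 2330×0.320 = 1164.1 t/h.
solute B fraction in P = 0.206.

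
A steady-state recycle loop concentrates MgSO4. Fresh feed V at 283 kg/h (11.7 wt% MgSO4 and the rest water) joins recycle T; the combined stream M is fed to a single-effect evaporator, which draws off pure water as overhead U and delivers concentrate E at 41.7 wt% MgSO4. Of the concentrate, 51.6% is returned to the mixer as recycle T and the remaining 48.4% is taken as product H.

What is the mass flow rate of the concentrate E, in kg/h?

164.1 kg/h

Overall MgSO4 balance (none leaves overhead): MgSO4 in fresh feed = MgSO4 in product, i.e. 283×0.117 = (1−0.516)·E·0.417.
E = 33.111/(0.417×0.484) = 164.06 kg/h.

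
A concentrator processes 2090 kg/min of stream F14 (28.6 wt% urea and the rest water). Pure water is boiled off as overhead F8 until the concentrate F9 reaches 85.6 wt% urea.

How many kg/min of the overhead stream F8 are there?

1392 kg/min

urea is conserved: 2090×0.286 = 597.74 kg/min all reports to the concentrate.
Concentrate = 597.74/(target fraction) = 698.29 kg/min.
Overhead = 2090 − 698.29 = 1391.7 kg/min.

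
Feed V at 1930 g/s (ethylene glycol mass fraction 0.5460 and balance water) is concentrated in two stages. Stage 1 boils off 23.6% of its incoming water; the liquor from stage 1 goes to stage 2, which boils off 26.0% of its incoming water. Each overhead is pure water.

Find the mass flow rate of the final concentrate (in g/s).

1549 g/s

water in feed = 1930×0.454 = 876.22 g/s.
After stage 1: water left = (1−0.236)×876.22 = 669.43; stream total = 1723.2 g/s.
After stage 2: water left = (1−0.260)×669.43 = 495.38; final concentrate = 1549.2 g/s.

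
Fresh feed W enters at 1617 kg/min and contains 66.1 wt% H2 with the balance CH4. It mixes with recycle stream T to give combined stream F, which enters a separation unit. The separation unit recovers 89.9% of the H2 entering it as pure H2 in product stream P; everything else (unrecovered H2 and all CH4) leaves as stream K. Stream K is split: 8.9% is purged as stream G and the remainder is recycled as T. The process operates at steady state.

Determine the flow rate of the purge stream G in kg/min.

558.7 kg/min

CH4 enters only via W and leaves only via the purge: 1617×0.339 = 0.089×(CH4 in K), and the separation unit passes all CH4, so CH4 in F = CH4 in K = 6159.1 kg/min.
H2 in F: m_A = 1617×0.661 + (1−0.089)·(1−0.899)·m_A, so m_A = 1068.8/0.9080 = 1177.1 kg/min.
K = (1−0.899)×1177.1 + 6159.1 = 6278 kg/min.
Purge G = 0.089×6278 = 558.74 kg/min.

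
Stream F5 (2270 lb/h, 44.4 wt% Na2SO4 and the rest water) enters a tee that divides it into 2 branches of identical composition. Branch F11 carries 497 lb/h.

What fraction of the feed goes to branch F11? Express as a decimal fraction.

0.219

Fraction to F11 = 497/2270 = 0.2189.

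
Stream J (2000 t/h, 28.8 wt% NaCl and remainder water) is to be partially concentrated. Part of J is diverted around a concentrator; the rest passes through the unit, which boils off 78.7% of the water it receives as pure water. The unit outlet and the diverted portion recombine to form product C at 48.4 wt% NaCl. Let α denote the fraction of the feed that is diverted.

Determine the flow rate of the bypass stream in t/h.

All 2000×0.288 = 576 t/h of NaCl reaches C, so C = 576/0.484 = 1190.1 t/h and vapour = 809.92 t/h.
The evaporator receives (1−α)·2000 of feed at 0.712 water and removes 0.787 of that water:
0.787×0.712×(1−α)×2000 = 809.92
(1−α) = 809.92/1120.7 = 0.7227;  α = 0.2773.
Bypass flow = 0.2773×2000 = 554.61 t/h.

554.6 t/h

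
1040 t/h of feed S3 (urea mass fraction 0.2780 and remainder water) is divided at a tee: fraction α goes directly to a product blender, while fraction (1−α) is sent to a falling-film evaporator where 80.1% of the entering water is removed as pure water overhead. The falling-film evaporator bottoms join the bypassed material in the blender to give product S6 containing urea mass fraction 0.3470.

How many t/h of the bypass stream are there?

682.4 t/h

All 1040×0.278 = 289.12 t/h of urea reaches S6, so S6 = 289.12/0.347 = 833.2 t/h and vapour = 206.8 t/h.
The evaporator receives (1−α)·1040 of feed at 0.722 water and removes 0.801 of that water:
0.801×0.722×(1−α)×1040 = 206.8
(1−α) = 206.8/601.45 = 0.3438;  α = 0.6562.
Bypass flow = 0.6562×1040 = 682.41 t/h.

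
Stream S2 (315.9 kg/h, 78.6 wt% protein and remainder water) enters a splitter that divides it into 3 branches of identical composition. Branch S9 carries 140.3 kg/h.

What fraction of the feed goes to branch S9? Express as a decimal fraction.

Fraction to S9 = 140.3/315.9 = 0.4441.

0.444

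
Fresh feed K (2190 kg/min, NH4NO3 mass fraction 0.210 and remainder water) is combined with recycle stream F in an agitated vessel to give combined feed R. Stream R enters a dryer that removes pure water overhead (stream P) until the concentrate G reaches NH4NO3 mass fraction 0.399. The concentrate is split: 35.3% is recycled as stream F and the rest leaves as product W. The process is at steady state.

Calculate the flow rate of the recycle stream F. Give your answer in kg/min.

628.9 kg/min

Overall NH4NO3 balance (none leaves overhead): NH4NO3 in fresh feed = NH4NO3 in product, i.e. 2190×0.210 = (1−0.353)·G·0.399.
G = 459.9/(0.399×0.647) = 1781.5 kg/min.
Recycle F = 0.353×1781.5 = 628.87 kg/min.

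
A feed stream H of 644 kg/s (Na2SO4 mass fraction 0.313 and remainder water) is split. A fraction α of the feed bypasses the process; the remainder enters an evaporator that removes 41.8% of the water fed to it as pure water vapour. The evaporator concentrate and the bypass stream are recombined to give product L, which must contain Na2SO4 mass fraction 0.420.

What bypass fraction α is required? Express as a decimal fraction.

0.113

All 644×0.313 = 201.57 kg/s of Na2SO4 reaches L, so L = 201.57/0.420 = 479.93 kg/s and vapour = 164.07 kg/s.
The evaporator receives (1−α)·644 of feed at 0.687 water and removes 0.418 of that water:
0.418×0.687×(1−α)×644 = 164.07
(1−α) = 164.07/184.93 = 0.8872;  α = 0.1128.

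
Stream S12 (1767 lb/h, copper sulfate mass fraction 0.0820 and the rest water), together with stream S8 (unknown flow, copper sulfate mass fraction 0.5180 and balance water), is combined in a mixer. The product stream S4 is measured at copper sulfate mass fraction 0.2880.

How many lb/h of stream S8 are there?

1583 lb/h

Let S8 be the unknown flow. Total out = 1767 + S8.
copper sulfate balance: 144.89 + 0.518·S8 = 0.288·(1767 + S8)
(0.518 − 0.288)·S8 = 0.288×1767 − 144.89 = 364
S8 = 364 / 0.230 = 1582.6 lb/h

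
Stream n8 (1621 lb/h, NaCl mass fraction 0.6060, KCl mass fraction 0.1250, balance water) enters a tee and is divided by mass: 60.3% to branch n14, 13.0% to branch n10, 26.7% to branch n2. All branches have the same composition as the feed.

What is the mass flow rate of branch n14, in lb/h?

Branch n14 flow = 0.603×1621 = 977.46 lb/h.

977.5 lb/h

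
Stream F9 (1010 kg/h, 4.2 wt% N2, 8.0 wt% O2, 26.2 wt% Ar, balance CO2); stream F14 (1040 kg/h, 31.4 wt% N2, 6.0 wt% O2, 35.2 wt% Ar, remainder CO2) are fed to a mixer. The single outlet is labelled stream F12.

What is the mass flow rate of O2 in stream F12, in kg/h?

143.2 kg/h

O2 out = O2 in = 1010×0.080 + 1040×0.060 = 143.2 kg/h.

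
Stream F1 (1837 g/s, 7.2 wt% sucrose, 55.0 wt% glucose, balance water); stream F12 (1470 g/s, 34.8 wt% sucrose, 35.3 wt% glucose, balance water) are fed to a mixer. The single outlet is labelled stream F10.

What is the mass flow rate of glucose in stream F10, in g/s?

1529 g/s

glucose out = glucose in = 1837×0.550 + 1470×0.353 = 1529.3 g/s.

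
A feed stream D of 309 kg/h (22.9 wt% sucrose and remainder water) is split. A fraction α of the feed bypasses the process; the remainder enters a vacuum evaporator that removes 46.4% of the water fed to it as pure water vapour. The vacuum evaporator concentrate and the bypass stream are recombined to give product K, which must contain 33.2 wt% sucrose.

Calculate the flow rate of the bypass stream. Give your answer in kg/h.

41.03 kg/h

All 309×0.229 = 70.761 kg/h of sucrose reaches K, so K = 70.761/0.332 = 213.14 kg/h and vapour = 95.864 kg/h.
The evaporator receives (1−α)·309 of feed at 0.771 water and removes 0.464 of that water:
0.464×0.771×(1−α)×309 = 95.864
(1−α) = 95.864/110.54 = 0.8672;  α = 0.1328.
Bypass flow = 0.1328×309 = 41.031 kg/h.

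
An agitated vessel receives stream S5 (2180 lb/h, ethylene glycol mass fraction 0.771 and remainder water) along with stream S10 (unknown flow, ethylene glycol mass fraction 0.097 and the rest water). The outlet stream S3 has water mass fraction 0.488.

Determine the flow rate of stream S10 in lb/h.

Let S10 be the unknown flow. Total out = 2180 + S10.
water balance: 499.22 + 0.903·S10 = 0.488·(2180 + S10)
(0.903 − 0.488)·S10 = 0.488×2180 − 499.22 = 564.62
S10 = 564.62 / 0.415 = 1360.5 lb/h

1361 lb/h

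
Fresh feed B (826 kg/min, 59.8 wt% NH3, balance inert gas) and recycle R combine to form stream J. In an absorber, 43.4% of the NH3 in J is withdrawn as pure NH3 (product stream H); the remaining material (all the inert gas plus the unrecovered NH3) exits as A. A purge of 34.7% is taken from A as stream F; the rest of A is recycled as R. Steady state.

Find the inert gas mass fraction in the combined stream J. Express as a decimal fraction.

0.550

inert gas enters only via B and leaves only via the purge: 826×0.402 = 0.347×(inert gas in A), and the absorber passes all inert gas, so inert gas in J = inert gas in A = 956.92 kg/min.
NH3 in J: m_A = 826×0.598 + (1−0.347)·(1−0.434)·m_A, so m_A = 493.95/0.6304 = 783.54 kg/min.
J = 783.54 + 956.92 = 1740.5 kg/min.
inert gas fraction in J = 956.92/1740.5 = 0.550.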